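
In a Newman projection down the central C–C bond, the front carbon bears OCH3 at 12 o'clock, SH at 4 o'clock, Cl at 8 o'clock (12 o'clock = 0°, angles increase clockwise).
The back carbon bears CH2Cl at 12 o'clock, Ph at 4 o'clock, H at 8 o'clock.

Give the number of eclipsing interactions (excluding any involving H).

2

Non-H eclipsing pairs: OCH3(0°)/CH2Cl(0°); SH(120°)/Ph(120°) — 2 interactions.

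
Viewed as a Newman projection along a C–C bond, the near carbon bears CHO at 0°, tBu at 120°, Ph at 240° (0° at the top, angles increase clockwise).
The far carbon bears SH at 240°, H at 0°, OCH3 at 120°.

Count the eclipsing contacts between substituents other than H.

Non-H eclipsing pairs: tBu(120°)/OCH3(120°); Ph(240°)/SH(240°) — 2 interactions.

2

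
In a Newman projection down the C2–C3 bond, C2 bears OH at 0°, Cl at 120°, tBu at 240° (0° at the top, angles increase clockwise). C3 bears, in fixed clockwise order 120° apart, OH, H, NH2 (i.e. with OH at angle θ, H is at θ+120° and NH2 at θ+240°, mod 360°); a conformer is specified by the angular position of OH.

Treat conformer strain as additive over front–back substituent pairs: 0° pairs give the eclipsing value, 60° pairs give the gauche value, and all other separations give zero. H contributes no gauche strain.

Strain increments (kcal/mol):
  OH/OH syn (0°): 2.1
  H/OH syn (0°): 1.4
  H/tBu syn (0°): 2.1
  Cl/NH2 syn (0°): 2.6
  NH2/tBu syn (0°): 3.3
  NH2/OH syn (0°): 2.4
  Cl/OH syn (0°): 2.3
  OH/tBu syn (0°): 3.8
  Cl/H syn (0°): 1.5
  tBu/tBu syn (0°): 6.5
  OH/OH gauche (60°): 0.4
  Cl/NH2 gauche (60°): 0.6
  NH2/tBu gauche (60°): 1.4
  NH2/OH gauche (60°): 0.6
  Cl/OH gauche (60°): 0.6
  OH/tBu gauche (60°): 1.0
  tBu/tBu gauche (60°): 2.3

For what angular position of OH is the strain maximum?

240°

OH at 0° (eclipsed): OH(0°)/OH(0°) eclipsed 2.1; Cl(120°)/H(120°) eclipsed 1.5; tBu(240°)/NH2(240°) eclipsed 3.3 → 6.9 kcal/mol.
OH at 60° (staggered): OH(0°)/OH(60°) gauche 0.4; OH(0°)/NH2(300°) gauche 0.6; Cl(120°)/OH(60°) gauche 0.6; tBu(240°)/NH2(300°) gauche 1.4 → 3.0 kcal/mol.
OH at 120° (eclipsed): OH(0°)/NH2(0°) eclipsed 2.4; Cl(120°)/OH(120°) eclipsed 2.3; tBu(240°)/H(240°) eclipsed 2.1 → 6.8 kcal/mol.
OH at 180° (staggered): OH(0°)/NH2(60°) gauche 0.6; Cl(120°)/OH(180°) gauche 0.6; Cl(120°)/NH2(60°) gauche 0.6; tBu(240°)/OH(180°) gauche 1.0 → 2.8 kcal/mol.
OH at 240° (eclipsed): OH(0°)/H(0°) eclipsed 1.4; Cl(120°)/NH2(120°) eclipsed 2.6; tBu(240°)/OH(240°) eclipsed 3.8 → 7.8 kcal/mol.
OH at 300° (staggered): OH(0°)/OH(300°) gauche 0.4; Cl(120°)/NH2(180°) gauche 0.6; tBu(240°)/OH(300°) gauche 1.0; tBu(240°)/NH2(180°) gauche 1.4 → 3.4 kcal/mol.
The maximum (7.8 kcal/mol) occurs with OH at 240°.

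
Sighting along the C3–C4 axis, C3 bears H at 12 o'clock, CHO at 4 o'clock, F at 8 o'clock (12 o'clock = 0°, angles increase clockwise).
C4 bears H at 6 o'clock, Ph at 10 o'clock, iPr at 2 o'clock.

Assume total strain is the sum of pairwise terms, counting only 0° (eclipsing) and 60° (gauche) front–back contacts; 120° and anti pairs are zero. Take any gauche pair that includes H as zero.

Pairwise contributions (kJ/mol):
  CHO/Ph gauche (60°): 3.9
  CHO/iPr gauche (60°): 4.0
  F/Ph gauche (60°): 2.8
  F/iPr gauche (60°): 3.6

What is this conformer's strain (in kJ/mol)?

6.8 kJ/mol

This conformer (staggered): CHO–iPr gauche, F–Ph gauche; 4.0 + 2.8 = 6.8 kJ/mol.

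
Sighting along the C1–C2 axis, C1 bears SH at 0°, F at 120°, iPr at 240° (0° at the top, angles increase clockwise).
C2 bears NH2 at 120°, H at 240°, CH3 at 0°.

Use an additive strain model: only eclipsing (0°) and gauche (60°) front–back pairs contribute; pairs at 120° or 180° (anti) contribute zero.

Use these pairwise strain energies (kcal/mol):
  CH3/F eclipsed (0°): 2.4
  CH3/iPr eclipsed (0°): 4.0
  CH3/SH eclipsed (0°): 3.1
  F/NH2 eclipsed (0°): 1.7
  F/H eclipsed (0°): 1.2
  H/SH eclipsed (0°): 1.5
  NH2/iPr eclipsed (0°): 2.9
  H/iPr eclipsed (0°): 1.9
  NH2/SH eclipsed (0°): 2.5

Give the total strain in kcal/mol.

6.7 kcal/mol

This conformer (eclipsed): SH–CH3 eclipsed, F–NH2 eclipsed, iPr–H eclipsed; 3.1 + 1.7 + 1.9 = 6.7 kcal/mol.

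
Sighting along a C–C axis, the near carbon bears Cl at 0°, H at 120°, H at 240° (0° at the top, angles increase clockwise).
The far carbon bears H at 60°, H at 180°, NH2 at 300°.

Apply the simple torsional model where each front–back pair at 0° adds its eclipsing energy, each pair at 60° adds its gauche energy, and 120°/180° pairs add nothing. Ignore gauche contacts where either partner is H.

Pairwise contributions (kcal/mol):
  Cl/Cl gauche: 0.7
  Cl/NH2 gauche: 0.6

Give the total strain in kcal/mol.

0.6 kcal/mol

This conformer is staggered. Cl at 0° is gauche with NH2 at 300° (0.6). Total 0.6 kcal/mol.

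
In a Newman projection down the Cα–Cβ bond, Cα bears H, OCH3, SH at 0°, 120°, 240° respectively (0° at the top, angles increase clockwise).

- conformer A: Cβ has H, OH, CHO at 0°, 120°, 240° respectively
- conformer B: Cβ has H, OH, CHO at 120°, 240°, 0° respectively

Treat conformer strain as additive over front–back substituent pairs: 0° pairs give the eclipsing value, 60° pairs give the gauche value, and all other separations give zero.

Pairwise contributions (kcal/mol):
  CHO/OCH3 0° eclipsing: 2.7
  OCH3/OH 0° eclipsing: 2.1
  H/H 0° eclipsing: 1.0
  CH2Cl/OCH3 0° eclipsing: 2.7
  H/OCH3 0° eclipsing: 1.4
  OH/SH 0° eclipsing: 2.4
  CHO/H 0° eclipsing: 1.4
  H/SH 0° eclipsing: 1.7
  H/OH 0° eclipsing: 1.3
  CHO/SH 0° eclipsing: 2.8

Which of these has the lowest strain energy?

B

A (eclipsed): H–H eclipsed, OCH3–OH eclipsed, SH–CHO eclipsed; 1.0 + 2.1 + 2.8 = 5.9 kcal/mol.
B (eclipsed): H–CHO eclipsed, OCH3–H eclipsed, SH–OH eclipsed; 1.4 + 1.4 + 2.4 = 5.2 kcal/mol.
B has the lowest total (5.2 kcal/mol).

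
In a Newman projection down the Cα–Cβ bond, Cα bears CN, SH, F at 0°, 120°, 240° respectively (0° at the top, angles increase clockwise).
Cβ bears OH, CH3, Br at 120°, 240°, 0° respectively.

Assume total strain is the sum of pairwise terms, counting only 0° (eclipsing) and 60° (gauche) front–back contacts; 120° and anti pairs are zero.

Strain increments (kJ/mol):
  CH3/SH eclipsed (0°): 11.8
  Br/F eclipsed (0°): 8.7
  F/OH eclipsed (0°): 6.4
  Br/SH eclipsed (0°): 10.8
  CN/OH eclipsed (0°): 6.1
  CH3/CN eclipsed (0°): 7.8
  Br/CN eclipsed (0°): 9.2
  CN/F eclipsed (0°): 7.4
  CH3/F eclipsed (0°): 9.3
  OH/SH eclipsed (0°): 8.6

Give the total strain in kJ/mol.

This conformer (eclipsed): CN–Br eclipsed, SH–OH eclipsed, F–CH3 eclipsed; 9.2 + 8.6 + 9.3 = 27.1 kJ/mol.

27.1 kJ/mol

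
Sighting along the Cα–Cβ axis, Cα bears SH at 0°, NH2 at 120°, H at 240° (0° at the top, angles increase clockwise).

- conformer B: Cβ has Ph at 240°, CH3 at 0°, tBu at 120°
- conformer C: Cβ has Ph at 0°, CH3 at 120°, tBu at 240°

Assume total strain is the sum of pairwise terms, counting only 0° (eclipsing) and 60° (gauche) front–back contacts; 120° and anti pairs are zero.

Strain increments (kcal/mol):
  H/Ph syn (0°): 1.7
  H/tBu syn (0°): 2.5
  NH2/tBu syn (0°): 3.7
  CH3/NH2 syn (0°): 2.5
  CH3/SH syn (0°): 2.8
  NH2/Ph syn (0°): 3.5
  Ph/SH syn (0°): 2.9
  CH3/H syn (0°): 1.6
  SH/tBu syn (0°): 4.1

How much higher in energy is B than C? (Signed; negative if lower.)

+0.3 kcal/mol

B (eclipsed): SH(0°)/CH3(0°) eclipsed 2.8; NH2(120°)/tBu(120°) eclipsed 3.7; H(240°)/Ph(240°) eclipsed 1.7 → 8.2 kcal/mol.
C (eclipsed): SH(0°)/Ph(0°) eclipsed 2.9; NH2(120°)/CH3(120°) eclipsed 2.5; H(240°)/tBu(240°) eclipsed 2.5 → 7.9 kcal/mol.
E(B) − E(C) = 8.2 − 7.9 = +0.3 kcal/mol.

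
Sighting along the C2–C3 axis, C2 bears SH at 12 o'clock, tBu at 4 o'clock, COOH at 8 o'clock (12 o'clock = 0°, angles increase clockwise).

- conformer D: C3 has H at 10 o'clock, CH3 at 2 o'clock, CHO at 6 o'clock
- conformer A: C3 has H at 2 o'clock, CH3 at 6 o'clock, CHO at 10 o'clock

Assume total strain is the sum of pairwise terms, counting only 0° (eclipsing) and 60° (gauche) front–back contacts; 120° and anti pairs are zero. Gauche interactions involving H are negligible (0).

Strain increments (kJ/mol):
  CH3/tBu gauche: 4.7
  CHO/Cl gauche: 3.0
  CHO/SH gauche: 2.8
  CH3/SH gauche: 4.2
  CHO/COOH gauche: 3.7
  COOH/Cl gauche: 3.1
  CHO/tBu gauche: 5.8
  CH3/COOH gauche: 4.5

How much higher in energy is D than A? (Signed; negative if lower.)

+2.7 kJ/mol

D is staggered. SH at 0° is gauche with CH3 at 60° (4.2); tBu at 120° is gauche with CH3 at 60° (4.7); tBu at 120° is gauche with CHO at 180° (5.8); COOH at 240° is gauche with CHO at 180° (3.7). Total 18.4 kJ/mol.
A is staggered. SH at 0° is gauche with CHO at 300° (2.8); tBu at 120° is gauche with CH3 at 180° (4.7); COOH at 240° is gauche with CH3 at 180° (4.5); COOH at 240° is gauche with CHO at 300° (3.7). Total 15.7 kJ/mol.
E(D) − E(A) = 18.4 − 15.7 = +2.7 kJ/mol.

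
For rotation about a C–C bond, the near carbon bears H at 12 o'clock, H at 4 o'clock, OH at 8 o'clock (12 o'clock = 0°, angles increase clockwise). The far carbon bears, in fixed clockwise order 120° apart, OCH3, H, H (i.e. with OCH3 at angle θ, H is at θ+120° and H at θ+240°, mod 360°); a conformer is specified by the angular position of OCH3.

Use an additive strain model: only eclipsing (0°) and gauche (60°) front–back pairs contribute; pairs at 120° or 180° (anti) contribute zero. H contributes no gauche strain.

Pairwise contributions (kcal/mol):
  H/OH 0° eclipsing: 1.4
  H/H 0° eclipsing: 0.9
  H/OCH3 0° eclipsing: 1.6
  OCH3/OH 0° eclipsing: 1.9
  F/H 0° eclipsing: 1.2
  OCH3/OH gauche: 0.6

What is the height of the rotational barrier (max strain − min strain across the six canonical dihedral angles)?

OCH3 at 0° (eclipsed): H(0°)/OCH3(0°) eclipsed 1.6; H(120°)/H(120°) eclipsed 0.9; OH(240°)/H(240°) eclipsed 1.4 → 3.9 kcal/mol.
OCH3 at 60° (staggered): no non-H gauche contacts → 0.0 kcal/mol.
OCH3 at 120° (eclipsed): H(0°)/H(0°) eclipsed 0.9; H(120°)/OCH3(120°) eclipsed 1.6; OH(240°)/H(240°) eclipsed 1.4 → 3.9 kcal/mol.
OCH3 at 180° (staggered): OH(240°)/OCH3(180°) gauche 0.6 → 0.6 kcal/mol.
OCH3 at 240° (eclipsed): H(0°)/H(0°) eclipsed 0.9; H(120°)/H(120°) eclipsed 0.9; OH(240°)/OCH3(240°) eclipsed 1.9 → 3.7 kcal/mol.
OCH3 at 300° (staggered): OH(240°)/OCH3(300°) gauche 0.6 → 0.6 kcal/mol.
Max at 0° (3.9 kcal/mol), min at 60° (0.0 kcal/mol); barrier = 3.9 kcal/mol.

3.9 kcal/mol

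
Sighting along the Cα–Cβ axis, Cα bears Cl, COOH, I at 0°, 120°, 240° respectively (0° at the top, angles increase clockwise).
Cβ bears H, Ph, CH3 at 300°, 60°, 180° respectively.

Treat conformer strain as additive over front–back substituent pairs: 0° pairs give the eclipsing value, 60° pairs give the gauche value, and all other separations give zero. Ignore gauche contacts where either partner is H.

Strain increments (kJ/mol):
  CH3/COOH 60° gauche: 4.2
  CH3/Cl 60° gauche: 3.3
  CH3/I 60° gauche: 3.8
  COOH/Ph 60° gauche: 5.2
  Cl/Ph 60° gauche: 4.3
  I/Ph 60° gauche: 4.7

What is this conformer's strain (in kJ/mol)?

17.5 kJ/mol

This conformer (staggered): Cl(0°)/Ph(60°) gauche 4.3; COOH(120°)/Ph(60°) gauche 5.2; COOH(120°)/CH3(180°) gauche 4.2; I(240°)/CH3(180°) gauche 3.8 → 17.5 kJ/mol.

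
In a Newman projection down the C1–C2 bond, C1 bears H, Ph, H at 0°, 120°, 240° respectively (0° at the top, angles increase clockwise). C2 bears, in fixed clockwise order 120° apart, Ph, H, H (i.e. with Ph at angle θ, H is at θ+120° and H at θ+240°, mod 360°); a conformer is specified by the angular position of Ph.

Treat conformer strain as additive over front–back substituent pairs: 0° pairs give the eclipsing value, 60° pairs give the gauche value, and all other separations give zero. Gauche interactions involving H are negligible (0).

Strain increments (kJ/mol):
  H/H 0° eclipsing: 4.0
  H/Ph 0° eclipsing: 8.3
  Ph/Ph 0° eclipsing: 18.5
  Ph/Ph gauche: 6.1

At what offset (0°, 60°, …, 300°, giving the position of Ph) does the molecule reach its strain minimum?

Ph at 0° (eclipsed): H(0°)/Ph(0°) eclipsed 8.3; Ph(120°)/H(120°) eclipsed 8.3; H(240°)/H(240°) eclipsed 4.0 → 20.6 kJ/mol.
Ph at 60° (staggered): Ph(120°)/Ph(60°) gauche 6.1 → 6.1 kJ/mol.
Ph at 120° (eclipsed): H(0°)/H(0°) eclipsed 4.0; Ph(120°)/Ph(120°) eclipsed 18.5; H(240°)/H(240°) eclipsed 4.0 → 26.5 kJ/mol.
Ph at 180° (staggered): Ph(120°)/Ph(180°) gauche 6.1 → 6.1 kJ/mol.
Ph at 240° (eclipsed): H(0°)/H(0°) eclipsed 4.0; Ph(120°)/H(120°) eclipsed 8.3; H(240°)/Ph(240°) eclipsed 8.3 → 20.6 kJ/mol.
Ph at 300° (staggered): no non-H gauche contacts → 0.0 kJ/mol.
The minimum (0.0 kJ/mol) occurs with Ph at 300°.

300°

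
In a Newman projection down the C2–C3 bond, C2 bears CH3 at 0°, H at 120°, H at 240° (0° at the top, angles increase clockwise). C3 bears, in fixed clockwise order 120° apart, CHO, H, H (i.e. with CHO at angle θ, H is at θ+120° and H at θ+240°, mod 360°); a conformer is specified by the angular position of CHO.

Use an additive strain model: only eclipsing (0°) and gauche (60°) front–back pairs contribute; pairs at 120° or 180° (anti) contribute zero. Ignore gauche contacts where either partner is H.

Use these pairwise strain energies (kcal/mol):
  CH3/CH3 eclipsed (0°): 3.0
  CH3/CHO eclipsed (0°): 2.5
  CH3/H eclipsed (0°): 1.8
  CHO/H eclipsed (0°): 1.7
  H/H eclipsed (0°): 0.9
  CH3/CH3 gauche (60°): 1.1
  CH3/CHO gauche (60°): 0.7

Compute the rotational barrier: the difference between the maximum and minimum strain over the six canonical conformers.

4.4 kcal/mol

CHO at 0° is eclipsed. CH3 at 0° is eclipsed with CHO at 0° (2.5); H at 120° is eclipsed with H at 120° (0.9); H at 240° is eclipsed with H at 240° (0.9). Total 4.3 kcal/mol.
CHO at 60° is staggered. CH3 at 0° is gauche with CHO at 60° (0.7). Total 0.7 kcal/mol.
CHO at 120° is eclipsed. CH3 at 0° is eclipsed with H at 0° (1.8); H at 120° is eclipsed with CHO at 120° (1.7); H at 240° is eclipsed with H at 240° (0.9). Total 4.4 kcal/mol.
CHO at 180° (staggered): no non-H gauche contacts → 0.0 kcal/mol.
CHO at 240° is eclipsed. CH3 at 0° is eclipsed with H at 0° (1.8); H at 120° is eclipsed with H at 120° (0.9); H at 240° is eclipsed with CHO at 240° (1.7). Total 4.4 kcal/mol.
CHO at 300° is staggered. CH3 at 0° is gauche with CHO at 300° (0.7). Total 0.7 kcal/mol.
Max at 120° (4.4 kcal/mol), min at 180° (0.0 kcal/mol); barrier = 4.4 kcal/mol.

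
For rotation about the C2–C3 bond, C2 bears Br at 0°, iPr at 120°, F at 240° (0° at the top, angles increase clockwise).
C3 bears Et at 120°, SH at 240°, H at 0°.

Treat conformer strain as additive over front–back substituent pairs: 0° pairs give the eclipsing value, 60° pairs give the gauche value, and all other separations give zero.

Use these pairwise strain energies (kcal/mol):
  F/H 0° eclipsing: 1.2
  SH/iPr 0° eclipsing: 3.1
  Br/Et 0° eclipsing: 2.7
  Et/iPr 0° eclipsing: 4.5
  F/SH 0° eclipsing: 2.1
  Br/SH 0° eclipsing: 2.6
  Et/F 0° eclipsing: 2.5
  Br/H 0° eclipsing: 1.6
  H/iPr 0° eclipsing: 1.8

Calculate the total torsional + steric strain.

This conformer (eclipsed): Br(0°)/H(0°) eclipsed 1.6; iPr(120°)/Et(120°) eclipsed 4.5; F(240°)/SH(240°) eclipsed 2.1 → 8.2 kcal/mol.

8.2 kcal/mol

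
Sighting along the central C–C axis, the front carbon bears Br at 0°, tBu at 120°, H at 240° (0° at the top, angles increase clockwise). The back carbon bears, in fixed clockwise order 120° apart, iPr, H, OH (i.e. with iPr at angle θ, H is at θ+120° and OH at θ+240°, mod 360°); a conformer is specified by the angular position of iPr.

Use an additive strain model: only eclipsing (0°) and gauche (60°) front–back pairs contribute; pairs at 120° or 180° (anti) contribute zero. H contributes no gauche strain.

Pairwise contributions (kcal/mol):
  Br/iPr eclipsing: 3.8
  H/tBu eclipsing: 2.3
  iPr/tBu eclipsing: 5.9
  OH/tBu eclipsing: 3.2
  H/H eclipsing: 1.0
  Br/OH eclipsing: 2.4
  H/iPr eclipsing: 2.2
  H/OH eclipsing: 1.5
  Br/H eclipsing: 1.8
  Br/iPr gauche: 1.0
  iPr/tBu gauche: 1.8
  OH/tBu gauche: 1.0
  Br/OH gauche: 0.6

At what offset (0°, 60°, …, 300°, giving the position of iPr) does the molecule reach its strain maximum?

iPr at 0° is eclipsed. Br at 0° is eclipsed with iPr at 0° (3.8); tBu at 120° is eclipsed with H at 120° (2.3); H at 240° is eclipsed with OH at 240° (1.5). Total 7.6 kcal/mol.
iPr at 60° is staggered. Br at 0° is gauche with iPr at 60° (1.0); Br at 0° is gauche with OH at 300° (0.6); tBu at 120° is gauche with iPr at 60° (1.8). Total 3.4 kcal/mol.
iPr at 120° is eclipsed. Br at 0° is eclipsed with OH at 0° (2.4); tBu at 120° is eclipsed with iPr at 120° (5.9); H at 240° is eclipsed with H at 240° (1.0). Total 9.3 kcal/mol.
iPr at 180° is staggered. Br at 0° is gauche with OH at 60° (0.6); tBu at 120° is gauche with iPr at 180° (1.8); tBu at 120° is gauche with OH at 60° (1.0). Total 3.4 kcal/mol.
iPr at 240° is eclipsed. Br at 0° is eclipsed with H at 0° (1.8); tBu at 120° is eclipsed with OH at 120° (3.2); H at 240° is eclipsed with iPr at 240° (2.2). Total 7.2 kcal/mol.
iPr at 300° is staggered. Br at 0° is gauche with iPr at 300° (1.0); tBu at 120° is gauche with OH at 180° (1.0). Total 2.0 kcal/mol.
The maximum (9.3 kcal/mol) occurs with iPr at 120°.

120°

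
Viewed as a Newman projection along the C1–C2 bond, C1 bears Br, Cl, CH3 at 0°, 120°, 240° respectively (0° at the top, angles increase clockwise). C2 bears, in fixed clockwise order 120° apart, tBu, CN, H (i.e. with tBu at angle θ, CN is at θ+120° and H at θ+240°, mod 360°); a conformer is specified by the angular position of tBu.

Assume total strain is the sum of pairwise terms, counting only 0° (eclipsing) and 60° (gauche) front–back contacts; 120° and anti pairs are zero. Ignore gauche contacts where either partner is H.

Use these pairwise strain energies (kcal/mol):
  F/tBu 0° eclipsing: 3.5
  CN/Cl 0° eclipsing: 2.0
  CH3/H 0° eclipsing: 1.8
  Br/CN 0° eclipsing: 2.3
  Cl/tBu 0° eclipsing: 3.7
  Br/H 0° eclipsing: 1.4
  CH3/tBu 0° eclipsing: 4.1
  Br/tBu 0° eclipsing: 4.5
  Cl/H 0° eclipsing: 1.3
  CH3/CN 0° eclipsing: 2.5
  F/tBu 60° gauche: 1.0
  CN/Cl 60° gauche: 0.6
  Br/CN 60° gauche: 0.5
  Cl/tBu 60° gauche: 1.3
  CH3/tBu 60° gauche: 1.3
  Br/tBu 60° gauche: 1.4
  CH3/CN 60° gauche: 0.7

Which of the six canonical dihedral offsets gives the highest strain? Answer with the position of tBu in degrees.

tBu at 0° is eclipsed. Br at 0° is eclipsed with tBu at 0° (4.5); Cl at 120° is eclipsed with CN at 120° (2.0); CH3 at 240° is eclipsed with H at 240° (1.8). Total 8.3 kcal/mol.
tBu at 60° is staggered. Br at 0° is gauche with tBu at 60° (1.4); Cl at 120° is gauche with tBu at 60° (1.3); Cl at 120° is gauche with CN at 180° (0.6); CH3 at 240° is gauche with CN at 180° (0.7). Total 4.0 kcal/mol.
tBu at 120° is eclipsed. Br at 0° is eclipsed with H at 0° (1.4); Cl at 120° is eclipsed with tBu at 120° (3.7); CH3 at 240° is eclipsed with CN at 240° (2.5). Total 7.6 kcal/mol.
tBu at 180° is staggered. Br at 0° is gauche with CN at 300° (0.5); Cl at 120° is gauche with tBu at 180° (1.3); CH3 at 240° is gauche with tBu at 180° (1.3); CH3 at 240° is gauche with CN at 300° (0.7). Total 3.8 kcal/mol.
tBu at 240° is eclipsed. Br at 0° is eclipsed with CN at 0° (2.3); Cl at 120° is eclipsed with H at 120° (1.3); CH3 at 240° is eclipsed with tBu at 240° (4.1). Total 7.7 kcal/mol.
tBu at 300° is staggered. Br at 0° is gauche with tBu at 300° (1.4); Br at 0° is gauche with CN at 60° (0.5); Cl at 120° is gauche with CN at 60° (0.6); CH3 at 240° is gauche with tBu at 300° (1.3). Total 3.8 kcal/mol.
The maximum (8.3 kcal/mol) occurs with tBu at 0°.

0°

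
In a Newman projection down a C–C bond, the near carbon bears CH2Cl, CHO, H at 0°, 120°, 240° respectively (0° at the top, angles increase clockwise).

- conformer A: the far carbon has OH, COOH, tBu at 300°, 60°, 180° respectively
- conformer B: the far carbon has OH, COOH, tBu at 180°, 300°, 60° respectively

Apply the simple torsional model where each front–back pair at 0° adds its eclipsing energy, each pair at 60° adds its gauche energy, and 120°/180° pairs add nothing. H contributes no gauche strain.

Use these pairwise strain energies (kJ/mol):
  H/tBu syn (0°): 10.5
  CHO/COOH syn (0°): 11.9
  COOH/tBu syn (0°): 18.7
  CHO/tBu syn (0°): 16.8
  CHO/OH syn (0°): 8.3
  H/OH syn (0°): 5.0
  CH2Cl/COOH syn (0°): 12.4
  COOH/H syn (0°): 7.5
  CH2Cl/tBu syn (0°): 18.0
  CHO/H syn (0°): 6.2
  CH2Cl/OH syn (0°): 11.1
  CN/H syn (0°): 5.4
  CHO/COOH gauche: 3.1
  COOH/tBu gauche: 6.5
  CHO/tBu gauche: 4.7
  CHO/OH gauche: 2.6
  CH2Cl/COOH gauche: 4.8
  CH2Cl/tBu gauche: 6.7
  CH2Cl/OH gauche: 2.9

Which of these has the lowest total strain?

A (staggered): CH2Cl(0°)/OH(300°) gauche 2.9; CH2Cl(0°)/COOH(60°) gauche 4.8; CHO(120°)/COOH(60°) gauche 3.1; CHO(120°)/tBu(180°) gauche 4.7 → 15.5 kJ/mol.
B (staggered): CH2Cl(0°)/COOH(300°) gauche 4.8; CH2Cl(0°)/tBu(60°) gauche 6.7; CHO(120°)/OH(180°) gauche 2.6; CHO(120°)/tBu(60°) gauche 4.7 → 18.8 kJ/mol.
A has the lowest total (15.5 kJ/mol).

A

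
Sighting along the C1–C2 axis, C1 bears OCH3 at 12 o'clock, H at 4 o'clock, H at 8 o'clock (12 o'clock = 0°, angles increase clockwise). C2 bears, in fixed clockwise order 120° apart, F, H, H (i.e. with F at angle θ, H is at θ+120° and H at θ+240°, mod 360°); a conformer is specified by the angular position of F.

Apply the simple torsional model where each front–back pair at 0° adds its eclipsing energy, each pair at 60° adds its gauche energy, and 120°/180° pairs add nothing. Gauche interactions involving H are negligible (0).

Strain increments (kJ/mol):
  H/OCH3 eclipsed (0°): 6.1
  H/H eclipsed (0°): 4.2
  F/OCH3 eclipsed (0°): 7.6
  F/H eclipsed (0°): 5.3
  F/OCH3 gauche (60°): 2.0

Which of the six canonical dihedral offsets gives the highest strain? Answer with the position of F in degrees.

0°

F at 0° (eclipsed): OCH3(0°)/F(0°) eclipsed 7.6; H(120°)/H(120°) eclipsed 4.2; H(240°)/H(240°) eclipsed 4.2 → 16.0 kJ/mol.
F at 60° (staggered): OCH3(0°)/F(60°) gauche 2.0 → 2.0 kJ/mol.
F at 120° (eclipsed): OCH3(0°)/H(0°) eclipsed 6.1; H(120°)/F(120°) eclipsed 5.3; H(240°)/H(240°) eclipsed 4.2 → 15.6 kJ/mol.
F at 180° (staggered): no non-H gauche contacts → 0.0 kJ/mol.
F at 240° (eclipsed): OCH3(0°)/H(0°) eclipsed 6.1; H(120°)/H(120°) eclipsed 4.2; H(240°)/F(240°) eclipsed 5.3 → 15.6 kJ/mol.
F at 300° (staggered): OCH3(0°)/F(300°) gauche 2.0 → 2.0 kJ/mol.
The maximum (16.0 kJ/mol) occurs with F at 0°.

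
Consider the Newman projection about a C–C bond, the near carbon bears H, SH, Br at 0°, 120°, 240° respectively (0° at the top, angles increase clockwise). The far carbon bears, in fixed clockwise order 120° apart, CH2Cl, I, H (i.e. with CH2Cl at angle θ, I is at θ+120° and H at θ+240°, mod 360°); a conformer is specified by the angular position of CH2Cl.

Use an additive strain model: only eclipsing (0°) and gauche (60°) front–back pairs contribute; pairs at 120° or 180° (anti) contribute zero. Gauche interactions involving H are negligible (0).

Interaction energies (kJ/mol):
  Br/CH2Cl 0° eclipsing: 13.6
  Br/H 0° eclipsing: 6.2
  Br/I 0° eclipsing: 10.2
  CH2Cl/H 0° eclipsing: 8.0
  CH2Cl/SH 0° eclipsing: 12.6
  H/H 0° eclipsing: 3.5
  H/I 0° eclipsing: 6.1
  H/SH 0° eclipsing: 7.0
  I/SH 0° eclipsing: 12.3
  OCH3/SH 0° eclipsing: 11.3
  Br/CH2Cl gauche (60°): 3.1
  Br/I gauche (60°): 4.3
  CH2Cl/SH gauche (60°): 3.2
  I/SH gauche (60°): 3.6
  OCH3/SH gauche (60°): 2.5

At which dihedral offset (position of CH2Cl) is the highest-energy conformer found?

CH2Cl at 0° (eclipsed): H–CH2Cl eclipsed, SH–I eclipsed, Br–H eclipsed; 8.0 + 12.3 + 6.2 = 26.5 kJ/mol.
CH2Cl at 60° (staggered): SH–CH2Cl gauche, SH–I gauche, Br–I gauche; 3.2 + 3.6 + 4.3 = 11.1 kJ/mol.
CH2Cl at 120° (eclipsed): H–H eclipsed, SH–CH2Cl eclipsed, Br–I eclipsed; 3.5 + 12.6 + 10.2 = 26.3 kJ/mol.
CH2Cl at 180° (staggered): SH–CH2Cl gauche, Br–CH2Cl gauche, Br–I gauche; 3.2 + 3.1 + 4.3 = 10.6 kJ/mol.
CH2Cl at 240° (eclipsed): H–I eclipsed, SH–H eclipsed, Br–CH2Cl eclipsed; 6.1 + 7.0 + 13.6 = 26.7 kJ/mol.
CH2Cl at 300° (staggered): SH–I gauche, Br–CH2Cl gauche; 3.6 + 3.1 = 6.7 kJ/mol.
The maximum (26.7 kJ/mol) occurs with CH2Cl at 240°.

240°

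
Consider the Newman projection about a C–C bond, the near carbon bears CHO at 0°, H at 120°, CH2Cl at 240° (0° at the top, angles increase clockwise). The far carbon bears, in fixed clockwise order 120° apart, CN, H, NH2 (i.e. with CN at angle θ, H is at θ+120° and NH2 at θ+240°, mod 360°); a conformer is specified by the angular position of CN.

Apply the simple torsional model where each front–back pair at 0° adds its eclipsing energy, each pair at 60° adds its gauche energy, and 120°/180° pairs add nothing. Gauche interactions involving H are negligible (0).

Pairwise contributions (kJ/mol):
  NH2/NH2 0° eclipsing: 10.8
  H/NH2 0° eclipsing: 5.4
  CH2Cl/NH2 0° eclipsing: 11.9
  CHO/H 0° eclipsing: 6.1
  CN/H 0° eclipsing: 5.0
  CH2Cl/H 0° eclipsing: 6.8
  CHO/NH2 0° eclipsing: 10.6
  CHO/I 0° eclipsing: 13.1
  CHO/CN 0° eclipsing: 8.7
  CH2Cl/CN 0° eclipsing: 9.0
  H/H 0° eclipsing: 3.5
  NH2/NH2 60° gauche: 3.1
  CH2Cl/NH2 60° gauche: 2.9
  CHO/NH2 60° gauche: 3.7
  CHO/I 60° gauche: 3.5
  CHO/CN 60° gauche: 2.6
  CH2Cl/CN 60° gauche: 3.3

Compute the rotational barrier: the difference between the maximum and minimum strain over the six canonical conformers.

CN at 0° (eclipsed): CHO(0°)/CN(0°) eclipsed 8.7; H(120°)/H(120°) eclipsed 3.5; CH2Cl(240°)/NH2(240°) eclipsed 11.9 → 24.1 kJ/mol.
CN at 60° (staggered): CHO(0°)/CN(60°) gauche 2.6; CHO(0°)/NH2(300°) gauche 3.7; CH2Cl(240°)/NH2(300°) gauche 2.9 → 9.2 kJ/mol.
CN at 120° (eclipsed): CHO(0°)/NH2(0°) eclipsed 10.6; H(120°)/CN(120°) eclipsed 5.0; CH2Cl(240°)/H(240°) eclipsed 6.8 → 22.4 kJ/mol.
CN at 180° (staggered): CHO(0°)/NH2(60°) gauche 3.7; CH2Cl(240°)/CN(180°) gauche 3.3 → 7.0 kJ/mol.
CN at 240° (eclipsed): CHO(0°)/H(0°) eclipsed 6.1; H(120°)/NH2(120°) eclipsed 5.4; CH2Cl(240°)/CN(240°) eclipsed 9.0 → 20.5 kJ/mol.
CN at 300° (staggered): CHO(0°)/CN(300°) gauche 2.6; CH2Cl(240°)/CN(300°) gauche 3.3; CH2Cl(240°)/NH2(180°) gauche 2.9 → 8.8 kJ/mol.
Max at 0° (24.1 kJ/mol), min at 180° (7.0 kJ/mol); barrier = 17.1 kJ/mol.

17.1 kJ/mol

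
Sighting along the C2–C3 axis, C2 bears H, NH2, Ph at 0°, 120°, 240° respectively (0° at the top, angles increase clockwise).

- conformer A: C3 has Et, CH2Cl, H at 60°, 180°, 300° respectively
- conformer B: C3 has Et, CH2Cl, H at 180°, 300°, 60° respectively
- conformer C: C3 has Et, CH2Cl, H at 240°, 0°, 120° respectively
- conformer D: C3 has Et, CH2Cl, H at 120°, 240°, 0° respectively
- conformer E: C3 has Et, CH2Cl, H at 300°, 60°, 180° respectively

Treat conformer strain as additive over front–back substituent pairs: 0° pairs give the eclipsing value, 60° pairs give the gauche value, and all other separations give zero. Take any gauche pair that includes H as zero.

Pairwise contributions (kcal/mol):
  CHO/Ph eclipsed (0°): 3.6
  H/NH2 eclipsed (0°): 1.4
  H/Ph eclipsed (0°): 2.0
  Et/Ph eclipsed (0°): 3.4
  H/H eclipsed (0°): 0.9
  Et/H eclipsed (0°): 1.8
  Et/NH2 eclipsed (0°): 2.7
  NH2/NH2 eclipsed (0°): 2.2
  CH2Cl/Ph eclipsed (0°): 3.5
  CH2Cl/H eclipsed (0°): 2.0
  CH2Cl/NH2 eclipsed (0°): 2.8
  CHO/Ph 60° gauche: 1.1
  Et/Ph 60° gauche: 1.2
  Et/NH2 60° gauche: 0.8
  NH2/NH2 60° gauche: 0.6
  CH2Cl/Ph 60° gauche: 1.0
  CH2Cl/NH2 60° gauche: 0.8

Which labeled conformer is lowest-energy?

E

A (staggered): NH2–Et gauche, NH2–CH2Cl gauche, Ph–CH2Cl gauche; 0.8 + 0.8 + 1.0 = 2.6 kcal/mol.
B (staggered): NH2–Et gauche, Ph–Et gauche, Ph–CH2Cl gauche; 0.8 + 1.2 + 1.0 = 3.0 kcal/mol.
C (eclipsed): H–CH2Cl eclipsed, NH2–H eclipsed, Ph–Et eclipsed; 2.0 + 1.4 + 3.4 = 6.8 kcal/mol.
D (eclipsed): H–H eclipsed, NH2–Et eclipsed, Ph–CH2Cl eclipsed; 0.9 + 2.7 + 3.5 = 7.1 kcal/mol.
E (staggered): NH2–CH2Cl gauche, Ph–Et gauche; 0.8 + 1.2 = 2.0 kcal/mol.
E has the lowest total (2.0 kcal/mol).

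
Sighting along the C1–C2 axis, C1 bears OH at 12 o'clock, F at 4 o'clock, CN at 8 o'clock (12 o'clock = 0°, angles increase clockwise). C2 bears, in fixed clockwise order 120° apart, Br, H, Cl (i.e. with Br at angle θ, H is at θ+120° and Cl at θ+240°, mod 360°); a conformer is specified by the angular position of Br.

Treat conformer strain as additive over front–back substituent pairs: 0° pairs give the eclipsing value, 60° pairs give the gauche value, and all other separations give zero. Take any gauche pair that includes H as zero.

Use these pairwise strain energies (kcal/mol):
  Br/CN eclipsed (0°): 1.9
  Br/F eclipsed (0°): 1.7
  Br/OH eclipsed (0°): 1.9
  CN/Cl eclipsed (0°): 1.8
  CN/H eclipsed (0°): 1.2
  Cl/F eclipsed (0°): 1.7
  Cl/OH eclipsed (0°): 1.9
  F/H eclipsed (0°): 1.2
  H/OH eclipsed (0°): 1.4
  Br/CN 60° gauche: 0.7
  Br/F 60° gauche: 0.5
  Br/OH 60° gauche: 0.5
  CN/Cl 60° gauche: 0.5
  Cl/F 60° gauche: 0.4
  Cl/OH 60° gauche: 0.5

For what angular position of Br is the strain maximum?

Br at 0° is eclipsed. OH at 0° is eclipsed with Br at 0° (1.9); F at 120° is eclipsed with H at 120° (1.2); CN at 240° is eclipsed with Cl at 240° (1.8). Total 4.9 kcal/mol.
Br at 60° is staggered. OH at 0° is gauche with Br at 60° (0.5); OH at 0° is gauche with Cl at 300° (0.5); F at 120° is gauche with Br at 60° (0.5); CN at 240° is gauche with Cl at 300° (0.5). Total 2.0 kcal/mol.
Br at 120° is eclipsed. OH at 0° is eclipsed with Cl at 0° (1.9); F at 120° is eclipsed with Br at 120° (1.7); CN at 240° is eclipsed with H at 240° (1.2). Total 4.8 kcal/mol.
Br at 180° is staggered. OH at 0° is gauche with Cl at 60° (0.5); F at 120° is gauche with Br at 180° (0.5); F at 120° is gauche with Cl at 60° (0.4); CN at 240° is gauche with Br at 180° (0.7). Total 2.1 kcal/mol.
Br at 240° is eclipsed. OH at 0° is eclipsed with H at 0° (1.4); F at 120° is eclipsed with Cl at 120° (1.7); CN at 240° is eclipsed with Br at 240° (1.9). Total 5.0 kcal/mol.
Br at 300° is staggered. OH at 0° is gauche with Br at 300° (0.5); F at 120° is gauche with Cl at 180° (0.4); CN at 240° is gauche with Br at 300° (0.7); CN at 240° is gauche with Cl at 180° (0.5). Total 2.1 kcal/mol.
The maximum (5.0 kcal/mol) occurs with Br at 240°.

240°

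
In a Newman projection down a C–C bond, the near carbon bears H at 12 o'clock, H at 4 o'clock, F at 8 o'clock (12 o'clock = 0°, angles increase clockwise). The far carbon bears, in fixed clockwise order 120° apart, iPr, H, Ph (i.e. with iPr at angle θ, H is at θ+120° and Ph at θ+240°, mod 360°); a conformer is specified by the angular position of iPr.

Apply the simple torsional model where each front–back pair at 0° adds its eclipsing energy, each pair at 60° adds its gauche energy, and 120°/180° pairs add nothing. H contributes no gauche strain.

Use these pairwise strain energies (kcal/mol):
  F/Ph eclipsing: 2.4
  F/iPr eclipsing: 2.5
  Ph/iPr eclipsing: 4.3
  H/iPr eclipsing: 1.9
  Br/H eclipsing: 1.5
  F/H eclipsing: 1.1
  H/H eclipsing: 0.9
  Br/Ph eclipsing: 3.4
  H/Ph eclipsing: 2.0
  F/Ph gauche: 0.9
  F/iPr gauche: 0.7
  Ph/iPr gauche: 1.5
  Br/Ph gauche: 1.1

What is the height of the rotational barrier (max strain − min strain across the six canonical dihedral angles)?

iPr at 0° (eclipsed): H(0°)/iPr(0°) eclipsed 1.9; H(120°)/H(120°) eclipsed 0.9; F(240°)/Ph(240°) eclipsed 2.4 → 5.2 kcal/mol.
iPr at 60° (staggered): F(240°)/Ph(300°) gauche 0.9 → 0.9 kcal/mol.
iPr at 120° (eclipsed): H(0°)/Ph(0°) eclipsed 2.0; H(120°)/iPr(120°) eclipsed 1.9; F(240°)/H(240°) eclipsed 1.1 → 5.0 kcal/mol.
iPr at 180° (staggered): F(240°)/iPr(180°) gauche 0.7 → 0.7 kcal/mol.
iPr at 240° (eclipsed): H(0°)/H(0°) eclipsed 0.9; H(120°)/Ph(120°) eclipsed 2.0; F(240°)/iPr(240°) eclipsed 2.5 → 5.4 kcal/mol.
iPr at 300° (staggered): F(240°)/iPr(300°) gauche 0.7; F(240°)/Ph(180°) gauche 0.9 → 1.6 kcal/mol.
Max at 240° (5.4 kcal/mol), min at 180° (0.7 kcal/mol); barrier = 4.7 kcal/mol.

4.7 kcal/mol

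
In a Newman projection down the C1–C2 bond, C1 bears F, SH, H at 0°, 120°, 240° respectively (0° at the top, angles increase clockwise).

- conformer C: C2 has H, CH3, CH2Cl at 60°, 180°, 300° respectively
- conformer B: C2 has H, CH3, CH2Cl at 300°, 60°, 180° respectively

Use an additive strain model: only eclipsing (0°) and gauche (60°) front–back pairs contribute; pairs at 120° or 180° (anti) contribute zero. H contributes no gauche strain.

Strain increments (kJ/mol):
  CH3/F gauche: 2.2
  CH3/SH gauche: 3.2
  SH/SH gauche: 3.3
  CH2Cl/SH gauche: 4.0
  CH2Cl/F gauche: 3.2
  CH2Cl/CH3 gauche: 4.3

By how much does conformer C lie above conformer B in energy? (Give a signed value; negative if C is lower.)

-3.0 kJ/mol

C (staggered): F(0°)/CH2Cl(300°) gauche 3.2; SH(120°)/CH3(180°) gauche 3.2 → 6.4 kJ/mol.
B (staggered): F(0°)/CH3(60°) gauche 2.2; SH(120°)/CH3(60°) gauche 3.2; SH(120°)/CH2Cl(180°) gauche 4.0 → 9.4 kJ/mol.
E(C) − E(B) = 6.4 − 9.4 = -3.0 kJ/mol.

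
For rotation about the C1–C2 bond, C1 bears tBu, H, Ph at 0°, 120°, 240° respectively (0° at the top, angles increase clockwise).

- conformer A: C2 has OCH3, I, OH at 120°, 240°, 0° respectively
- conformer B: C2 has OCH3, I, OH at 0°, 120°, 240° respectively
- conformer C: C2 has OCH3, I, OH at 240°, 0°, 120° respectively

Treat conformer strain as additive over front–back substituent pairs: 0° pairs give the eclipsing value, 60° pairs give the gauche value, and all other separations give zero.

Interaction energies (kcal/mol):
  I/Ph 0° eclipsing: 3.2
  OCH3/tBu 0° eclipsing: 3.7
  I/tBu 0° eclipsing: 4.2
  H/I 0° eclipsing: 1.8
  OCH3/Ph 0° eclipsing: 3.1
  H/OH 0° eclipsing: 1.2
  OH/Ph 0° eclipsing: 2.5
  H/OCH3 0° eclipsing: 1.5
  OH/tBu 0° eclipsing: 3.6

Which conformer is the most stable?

B

A (eclipsed): tBu(0°)/OH(0°) eclipsed 3.6; H(120°)/OCH3(120°) eclipsed 1.5; Ph(240°)/I(240°) eclipsed 3.2 → 8.3 kcal/mol.
B (eclipsed): tBu(0°)/OCH3(0°) eclipsed 3.7; H(120°)/I(120°) eclipsed 1.8; Ph(240°)/OH(240°) eclipsed 2.5 → 8.0 kcal/mol.
C (eclipsed): tBu(0°)/I(0°) eclipsed 4.2; H(120°)/OH(120°) eclipsed 1.2; Ph(240°)/OCH3(240°) eclipsed 3.1 → 8.5 kcal/mol.
B has the lowest total (8.0 kcal/mol).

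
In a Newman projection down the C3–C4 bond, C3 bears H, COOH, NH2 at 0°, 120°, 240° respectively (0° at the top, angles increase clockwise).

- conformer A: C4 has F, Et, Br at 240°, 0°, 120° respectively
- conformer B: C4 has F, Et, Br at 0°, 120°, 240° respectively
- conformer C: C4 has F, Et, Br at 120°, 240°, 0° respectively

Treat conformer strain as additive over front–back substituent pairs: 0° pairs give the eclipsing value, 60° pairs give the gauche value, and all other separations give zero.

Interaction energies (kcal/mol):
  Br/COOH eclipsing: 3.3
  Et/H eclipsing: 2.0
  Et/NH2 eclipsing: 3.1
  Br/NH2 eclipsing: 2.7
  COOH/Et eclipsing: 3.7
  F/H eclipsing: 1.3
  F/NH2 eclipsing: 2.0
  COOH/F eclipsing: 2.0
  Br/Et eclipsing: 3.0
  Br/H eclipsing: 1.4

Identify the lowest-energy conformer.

C

A (eclipsed): H(0°)/Et(0°) eclipsed 2.0; COOH(120°)/Br(120°) eclipsed 3.3; NH2(240°)/F(240°) eclipsed 2.0 → 7.3 kcal/mol.
B (eclipsed): H(0°)/F(0°) eclipsed 1.3; COOH(120°)/Et(120°) eclipsed 3.7; NH2(240°)/Br(240°) eclipsed 2.7 → 7.7 kcal/mol.
C (eclipsed): H(0°)/Br(0°) eclipsed 1.4; COOH(120°)/F(120°) eclipsed 2.0; NH2(240°)/Et(240°) eclipsed 3.1 → 6.5 kcal/mol.
C has the lowest total (6.5 kcal/mol).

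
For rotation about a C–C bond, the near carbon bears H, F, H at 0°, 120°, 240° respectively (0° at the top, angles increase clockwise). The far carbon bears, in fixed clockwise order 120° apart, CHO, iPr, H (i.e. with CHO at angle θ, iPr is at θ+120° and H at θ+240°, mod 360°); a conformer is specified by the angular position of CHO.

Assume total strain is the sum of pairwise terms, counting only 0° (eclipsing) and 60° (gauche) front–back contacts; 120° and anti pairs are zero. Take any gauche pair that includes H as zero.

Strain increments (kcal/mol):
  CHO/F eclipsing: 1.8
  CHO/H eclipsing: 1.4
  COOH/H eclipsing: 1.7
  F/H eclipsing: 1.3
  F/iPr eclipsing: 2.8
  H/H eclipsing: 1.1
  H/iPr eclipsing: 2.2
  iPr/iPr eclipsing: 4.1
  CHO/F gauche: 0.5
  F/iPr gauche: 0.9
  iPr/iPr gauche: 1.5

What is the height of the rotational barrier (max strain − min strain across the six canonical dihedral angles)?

4.8 kcal/mol

CHO at 0° (eclipsed): H–CHO eclipsed, F–iPr eclipsed, H–H eclipsed; 1.4 + 2.8 + 1.1 = 5.3 kcal/mol.
CHO at 60° (staggered): F–CHO gauche, F–iPr gauche; 0.5 + 0.9 = 1.4 kcal/mol.
CHO at 120° (eclipsed): H–H eclipsed, F–CHO eclipsed, H–iPr eclipsed; 1.1 + 1.8 + 2.2 = 5.1 kcal/mol.
CHO at 180° (staggered): F–CHO gauche; 0.5 = 0.5 kcal/mol.
CHO at 240° (eclipsed): H–iPr eclipsed, F–H eclipsed, H–CHO eclipsed; 2.2 + 1.3 + 1.4 = 4.9 kcal/mol.
CHO at 300° (staggered): F–iPr gauche; 0.9 = 0.9 kcal/mol.
Max at 0° (5.3 kcal/mol), min at 180° (0.5 kcal/mol); barrier = 4.8 kcal/mol.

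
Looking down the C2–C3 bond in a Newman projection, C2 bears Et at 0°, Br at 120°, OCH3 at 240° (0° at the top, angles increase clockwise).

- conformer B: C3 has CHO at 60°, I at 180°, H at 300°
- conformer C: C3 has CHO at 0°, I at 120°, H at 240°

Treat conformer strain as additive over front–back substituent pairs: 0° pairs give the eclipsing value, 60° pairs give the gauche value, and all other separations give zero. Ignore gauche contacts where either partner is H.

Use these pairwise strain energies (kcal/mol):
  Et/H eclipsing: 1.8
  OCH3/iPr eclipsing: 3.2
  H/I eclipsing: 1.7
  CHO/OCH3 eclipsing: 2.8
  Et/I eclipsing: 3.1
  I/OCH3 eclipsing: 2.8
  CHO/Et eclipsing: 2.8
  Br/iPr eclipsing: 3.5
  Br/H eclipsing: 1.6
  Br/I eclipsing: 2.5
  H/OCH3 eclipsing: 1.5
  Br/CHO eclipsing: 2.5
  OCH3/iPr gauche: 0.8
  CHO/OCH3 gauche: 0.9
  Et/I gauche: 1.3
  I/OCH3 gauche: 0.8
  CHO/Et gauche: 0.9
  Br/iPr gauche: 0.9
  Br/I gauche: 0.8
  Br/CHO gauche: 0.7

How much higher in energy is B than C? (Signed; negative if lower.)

-3.6 kcal/mol

B (staggered): Et–CHO gauche, Br–CHO gauche, Br–I gauche, OCH3–I gauche; 0.9 + 0.7 + 0.8 + 0.8 = 3.2 kcal/mol.
C (eclipsed): Et–CHO eclipsed, Br–I eclipsed, OCH3–H eclipsed; 2.8 + 2.5 + 1.5 = 6.8 kcal/mol.
E(B) − E(C) = 3.2 − 6.8 = -3.6 kcal/mol.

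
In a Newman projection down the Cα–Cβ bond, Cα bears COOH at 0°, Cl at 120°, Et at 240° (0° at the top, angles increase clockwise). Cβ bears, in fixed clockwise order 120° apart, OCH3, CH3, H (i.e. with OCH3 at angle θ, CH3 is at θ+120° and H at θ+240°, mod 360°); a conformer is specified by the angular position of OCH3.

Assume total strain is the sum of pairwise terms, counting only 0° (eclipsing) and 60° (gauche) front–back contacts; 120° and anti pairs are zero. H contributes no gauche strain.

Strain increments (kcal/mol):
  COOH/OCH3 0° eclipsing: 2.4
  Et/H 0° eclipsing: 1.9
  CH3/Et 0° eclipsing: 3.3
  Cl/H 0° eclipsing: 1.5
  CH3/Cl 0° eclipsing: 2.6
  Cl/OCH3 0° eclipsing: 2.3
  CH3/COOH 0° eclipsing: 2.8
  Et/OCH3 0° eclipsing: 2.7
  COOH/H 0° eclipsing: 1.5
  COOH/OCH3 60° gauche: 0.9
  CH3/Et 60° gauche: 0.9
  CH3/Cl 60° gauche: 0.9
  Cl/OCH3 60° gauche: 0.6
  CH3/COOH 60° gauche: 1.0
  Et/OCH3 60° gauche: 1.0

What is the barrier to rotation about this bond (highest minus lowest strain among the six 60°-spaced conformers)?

3.8 kcal/mol

OCH3 at 0° (eclipsed): COOH(0°)/OCH3(0°) eclipsed 2.4; Cl(120°)/CH3(120°) eclipsed 2.6; Et(240°)/H(240°) eclipsed 1.9 → 6.9 kcal/mol.
OCH3 at 60° (staggered): COOH(0°)/OCH3(60°) gauche 0.9; Cl(120°)/OCH3(60°) gauche 0.6; Cl(120°)/CH3(180°) gauche 0.9; Et(240°)/CH3(180°) gauche 0.9 → 3.3 kcal/mol.
OCH3 at 120° (eclipsed): COOH(0°)/H(0°) eclipsed 1.5; Cl(120°)/OCH3(120°) eclipsed 2.3; Et(240°)/CH3(240°) eclipsed 3.3 → 7.1 kcal/mol.
OCH3 at 180° (staggered): COOH(0°)/CH3(300°) gauche 1.0; Cl(120°)/OCH3(180°) gauche 0.6; Et(240°)/OCH3(180°) gauche 1.0; Et(240°)/CH3(300°) gauche 0.9 → 3.5 kcal/mol.
OCH3 at 240° (eclipsed): COOH(0°)/CH3(0°) eclipsed 2.8; Cl(120°)/H(120°) eclipsed 1.5; Et(240°)/OCH3(240°) eclipsed 2.7 → 7.0 kcal/mol.
OCH3 at 300° (staggered): COOH(0°)/OCH3(300°) gauche 0.9; COOH(0°)/CH3(60°) gauche 1.0; Cl(120°)/CH3(60°) gauche 0.9; Et(240°)/OCH3(300°) gauche 1.0 → 3.8 kcal/mol.
Max at 120° (7.1 kcal/mol), min at 60° (3.3 kcal/mol); barrier = 3.8 kcal/mol.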